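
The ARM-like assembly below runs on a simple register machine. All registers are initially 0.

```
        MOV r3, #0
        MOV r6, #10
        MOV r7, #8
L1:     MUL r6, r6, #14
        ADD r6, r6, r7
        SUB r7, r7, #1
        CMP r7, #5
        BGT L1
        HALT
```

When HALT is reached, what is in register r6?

29112

r3=0
r6=10
r7=8
r6=10*14=140
r6=140+8=148
r7=8-1=7
CMP r7, #5  (cmp 7,5)
BGT L1: taken
r6=148*14=2072
r6=2072+7=2079
r7=7-1=6
CMP r7, #5  (cmp 6,5)
BGT L1: taken
r6=2079*14=29106
r6=29106+6=29112
r7=6-1=5
CMP r7, #5  (cmp 5,5)
BGT L1: not taken
halt.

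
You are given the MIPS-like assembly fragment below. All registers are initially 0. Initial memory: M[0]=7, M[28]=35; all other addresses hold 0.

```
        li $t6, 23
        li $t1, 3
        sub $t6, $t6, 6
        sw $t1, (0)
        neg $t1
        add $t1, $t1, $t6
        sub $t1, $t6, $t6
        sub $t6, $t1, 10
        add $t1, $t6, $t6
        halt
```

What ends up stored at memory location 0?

li $t6, 23 → $t6=23
li $t1, 3 → $t1=3
sub $t6, $t6, 6 → $t6=23-6=17
sw $t1, (0) → M[0]=3
neg $t1 → $t1=-(3)=-3
add $t1, $t1, $t6 → $t1=(-3)+17=14
sub $t1, $t6, $t6 → $t1=17-17=0
sub $t6, $t1, 10 → $t6=0-10=-10
add $t1, $t6, $t6 → $t1=(-10)+(-10)=-20
halt.

3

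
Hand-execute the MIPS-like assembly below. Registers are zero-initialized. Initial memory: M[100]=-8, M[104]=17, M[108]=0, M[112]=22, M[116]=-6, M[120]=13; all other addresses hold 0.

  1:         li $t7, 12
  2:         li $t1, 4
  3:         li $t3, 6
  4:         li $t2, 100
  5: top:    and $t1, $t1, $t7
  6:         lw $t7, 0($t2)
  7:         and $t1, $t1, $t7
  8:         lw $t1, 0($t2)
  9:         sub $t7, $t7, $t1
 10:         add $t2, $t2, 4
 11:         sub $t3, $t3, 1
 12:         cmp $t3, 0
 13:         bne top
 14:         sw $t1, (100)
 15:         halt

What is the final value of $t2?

after li $t7, 12: $t7=12
after li $t1, 4: $t1=4
after li $t3, 6: $t3=6
after li $t2, 100: $t2=100
after and $t1, $t1, $t7: $t1=4&12=4
after lw $t7, 0($t2): $t7=M[100]=-8
after and $t1, $t1, $t7: $t1=4&(-8)=0
after lw $t1, 0($t2): $t1=M[100]=-8
after sub $t7, $t7, $t1: $t7=(-8)-(-8)=0
after add $t2, $t2, 4: $t2=100+4=104
after sub $t3, $t3, 1: $t3=6-1=5
cmp $t3, 0  (cmp 5,0)
bne top: taken
after and $t1, $t1, $t7: $t1=(-8)&0=0
after lw $t7, 0($t2): $t7=M[104]=17
after and $t1, $t1, $t7: $t1=0&17=0
after lw $t1, 0($t2): $t1=M[104]=17
after sub $t7, $t7, $t1: $t7=17-17=0
after add $t2, $t2, 4: $t2=104+4=108
after sub $t3, $t3, 1: $t3=5-1=4
cmp $t3, 0  (cmp 4,0)
bne top: taken
after and $t1, $t1, $t7: $t1=17&0=0
after lw $t7, 0($t2): $t7=M[108]=0
after and $t1, $t1, $t7: $t1=0&0=0
after lw $t1, 0($t2): $t1=M[108]=0
after sub $t7, $t7, $t1: $t7=0-0=0
after add $t2, $t2, 4: $t2=108+4=112
after sub $t3, $t3, 1: $t3=4-1=3
cmp $t3, 0  (cmp 3,0)
bne top: taken
after and $t1, $t1, $t7: $t1=0&0=0
after lw $t7, 0($t2): $t7=M[112]=22
after and $t1, $t1, $t7: $t1=0&22=0
after lw $t1, 0($t2): $t1=M[112]=22
after sub $t7, $t7, $t1: $t7=22-22=0
after add $t2, $t2, 4: $t2=112+4=116
after sub $t3, $t3, 1: $t3=3-1=2
cmp $t3, 0  (cmp 2,0)
bne top: taken
after and $t1, $t1, $t7: $t1=22&0=0
after lw $t7, 0($t2): $t7=M[116]=-6
after and $t1, $t1, $t7: $t1=0&(-6)=0
after lw $t1, 0($t2): $t1=M[116]=-6
after sub $t7, $t7, $t1: $t7=(-6)-(-6)=0
after add $t2, $t2, 4: $t2=116+4=120
after sub $t3, $t3, 1: $t3=2-1=1
cmp $t3, 0  (cmp 1,0)
bne top: taken
after and $t1, $t1, $t7: $t1=(-6)&0=0
after lw $t7, 0($t2): $t7=M[120]=13
after and $t1, $t1, $t7: $t1=0&13=0
after lw $t1, 0($t2): $t1=M[120]=13
after sub $t7, $t7, $t1: $t7=13-13=0
after add $t2, $t2, 4: $t2=120+4=124
after sub $t3, $t3, 1: $t3=1-1=0
cmp $t3, 0  (cmp 0,0)
bne top: not taken
sw $t1, (100) → M[100]=13
halt.

124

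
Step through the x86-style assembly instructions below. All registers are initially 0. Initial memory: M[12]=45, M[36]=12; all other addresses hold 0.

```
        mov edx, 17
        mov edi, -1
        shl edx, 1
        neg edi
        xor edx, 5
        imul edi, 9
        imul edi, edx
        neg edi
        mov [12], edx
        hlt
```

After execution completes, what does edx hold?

edx=17
edi=-1
edx=17<<1=34
edi=-(-1)=1
edx=34^5=39
edi=1*9=9
edi=9*39=351
edi=-(351)=-351
mov [12], edx → M[12]=39
halt.

39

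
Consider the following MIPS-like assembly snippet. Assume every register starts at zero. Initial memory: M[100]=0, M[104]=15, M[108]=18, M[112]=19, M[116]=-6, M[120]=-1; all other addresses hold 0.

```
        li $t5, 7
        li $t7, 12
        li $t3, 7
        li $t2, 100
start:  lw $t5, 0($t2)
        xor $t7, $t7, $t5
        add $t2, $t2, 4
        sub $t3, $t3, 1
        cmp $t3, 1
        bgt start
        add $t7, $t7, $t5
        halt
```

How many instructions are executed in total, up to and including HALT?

42

li $t5, 7 → $t5=7
li $t7, 12 → $t7=12
li $t3, 7 → $t3=7
li $t2, 100 → $t2=100
lw $t5, 0($t2) → $t5=M[100]=0
xor $t7, $t7, $t5 → $t7=12^0=12
add $t2, $t2, 4 → $t2=100+4=104
sub $t3, $t3, 1 → $t3=7-1=6
cmp $t3, 1  (cmp 6,1)
bgt start: taken
lw $t5, 0($t2) → $t5=M[104]=15
xor $t7, $t7, $t5 → $t7=12^15=3
add $t2, $t2, 4 → $t2=104+4=108
sub $t3, $t3, 1 → $t3=6-1=5
cmp $t3, 1  (cmp 5,1)
bgt start: taken
lw $t5, 0($t2) → $t5=M[108]=18
xor $t7, $t7, $t5 → $t7=3^18=17
add $t2, $t2, 4 → $t2=108+4=112
sub $t3, $t3, 1 → $t3=5-1=4
cmp $t3, 1  (cmp 4,1)
bgt start: taken
lw $t5, 0($t2) → $t5=M[112]=19
xor $t7, $t7, $t5 → $t7=17^19=2
add $t2, $t2, 4 → $t2=112+4=116
sub $t3, $t3, 1 → $t3=4-1=3
cmp $t3, 1  (cmp 3,1)
bgt start: taken
lw $t5, 0($t2) → $t5=M[116]=-6
xor $t7, $t7, $t5 → $t7=2^(-6)=-8
add $t2, $t2, 4 → $t2=116+4=120
sub $t3, $t3, 1 → $t3=3-1=2
cmp $t3, 1  (cmp 2,1)
bgt start: taken
lw $t5, 0($t2) → $t5=M[120]=-1
xor $t7, $t7, $t5 → $t7=(-8)^(-1)=7
add $t2, $t2, 4 → $t2=120+4=124
sub $t3, $t3, 1 → $t3=2-1=1
cmp $t3, 1  (cmp 1,1)
bgt start: not taken
add $t7, $t7, $t5 → $t7=7+(-1)=6
halt.
Total executed instructions: 42.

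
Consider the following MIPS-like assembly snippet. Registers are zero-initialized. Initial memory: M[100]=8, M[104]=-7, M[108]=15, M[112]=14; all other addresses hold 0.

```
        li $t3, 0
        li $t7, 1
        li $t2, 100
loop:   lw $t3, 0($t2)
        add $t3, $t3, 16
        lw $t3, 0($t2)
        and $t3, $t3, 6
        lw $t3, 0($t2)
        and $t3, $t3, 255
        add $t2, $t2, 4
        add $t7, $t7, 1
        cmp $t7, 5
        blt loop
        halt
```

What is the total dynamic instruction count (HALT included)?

after li $t3, 0: $t3=0
after li $t7, 1: $t7=1
after li $t2, 100: $t2=100
after lw $t3, 0($t2): $t3=M[100]=8
after add $t3, $t3, 16: $t3=8+16=24
after lw $t3, 0($t2): $t3=M[100]=8
after and $t3, $t3, 6: $t3=8&6=0
after lw $t3, 0($t2): $t3=M[100]=8
after and $t3, $t3, 255: $t3=8&255=8
after add $t2, $t2, 4: $t2=100+4=104
after add $t7, $t7, 1: $t7=1+1=2
cmp $t7, 5  (cmp 2,5)
blt loop: taken
after lw $t3, 0($t2): $t3=M[104]=-7
after add $t3, $t3, 16: $t3=(-7)+16=9
after lw $t3, 0($t2): $t3=M[104]=-7
after and $t3, $t3, 6: $t3=(-7)&6=0
after lw $t3, 0($t2): $t3=M[104]=-7
after and $t3, $t3, 255: $t3=(-7)&255=249
after add $t2, $t2, 4: $t2=104+4=108
after add $t7, $t7, 1: $t7=2+1=3
cmp $t7, 5  (cmp 3,5)
blt loop: taken
after lw $t3, 0($t2): $t3=M[108]=15
after add $t3, $t3, 16: $t3=15+16=31
after lw $t3, 0($t2): $t3=M[108]=15
after and $t3, $t3, 6: $t3=15&6=6
after lw $t3, 0($t2): $t3=M[108]=15
after and $t3, $t3, 255: $t3=15&255=15
after add $t2, $t2, 4: $t2=108+4=112
after add $t7, $t7, 1: $t7=3+1=4
cmp $t7, 5  (cmp 4,5)
blt loop: taken
after lw $t3, 0($t2): $t3=M[112]=14
after add $t3, $t3, 16: $t3=14+16=30
after lw $t3, 0($t2): $t3=M[112]=14
after and $t3, $t3, 6: $t3=14&6=6
after lw $t3, 0($t2): $t3=M[112]=14
after and $t3, $t3, 255: $t3=14&255=14
after add $t2, $t2, 4: $t2=112+4=116
after add $t7, $t7, 1: $t7=4+1=5
cmp $t7, 5  (cmp 5,5)
blt loop: not taken
halt.
Total executed instructions: 44.

44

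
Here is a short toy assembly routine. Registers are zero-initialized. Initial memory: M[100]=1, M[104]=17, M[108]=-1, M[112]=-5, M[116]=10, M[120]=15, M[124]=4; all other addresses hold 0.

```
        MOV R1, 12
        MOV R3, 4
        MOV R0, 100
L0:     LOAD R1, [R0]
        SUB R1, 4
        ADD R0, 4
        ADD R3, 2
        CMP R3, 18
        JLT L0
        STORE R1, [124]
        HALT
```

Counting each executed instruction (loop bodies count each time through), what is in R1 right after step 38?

after MOV R1, 12: R1=12
after MOV R3, 4: R3=4
after MOV R0, 100: R0=100
after LOAD R1, [R0]: R1=M[100]=1
after SUB R1, 4: R1=1-4=-3
after ADD R0, 4: R0=100+4=104
after ADD R3, 2: R3=4+2=6
CMP R3, 18  (cmp 6,18)
JLT L0: taken
after LOAD R1, [R0]: R1=M[104]=17
after SUB R1, 4: R1=17-4=13
after ADD R0, 4: R0=104+4=108
after ADD R3, 2: R3=6+2=8
CMP R3, 18  (cmp 8,18)
JLT L0: taken
after LOAD R1, [R0]: R1=M[108]=-1
after SUB R1, 4: R1=(-1)-4=-5
after ADD R0, 4: R0=108+4=112
after ADD R3, 2: R3=8+2=10
CMP R3, 18  (cmp 10,18)
JLT L0: taken
after LOAD R1, [R0]: R1=M[112]=-5
after SUB R1, 4: R1=(-5)-4=-9
after ADD R0, 4: R0=112+4=116
after ADD R3, 2: R3=10+2=12
CMP R3, 18  (cmp 12,18)
JLT L0: taken
after LOAD R1, [R0]: R1=M[116]=10
after SUB R1, 4: R1=10-4=6
after ADD R0, 4: R0=116+4=120
after ADD R3, 2: R3=12+2=14
CMP R3, 18  (cmp 14,18)
JLT L0: taken
after LOAD R1, [R0]: R1=M[120]=15
after SUB R1, 4: R1=15-4=11
after ADD R0, 4: R0=120+4=124
after ADD R3, 2: R3=14+2=16
CMP R3, 18  (cmp 16,18)
After step 38: R1 = 11.

11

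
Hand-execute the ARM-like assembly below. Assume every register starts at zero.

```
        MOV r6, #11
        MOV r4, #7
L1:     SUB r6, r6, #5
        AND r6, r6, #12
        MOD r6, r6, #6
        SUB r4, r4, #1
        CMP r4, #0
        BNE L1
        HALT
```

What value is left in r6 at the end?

r6=11
r4=7
r6=11-5=6
r6=6&12=4
r6=4%6=4
r4=7-1=6
CMP r4, #0  (cmp 6,0)
BNE L1: taken
r6=4-5=-1
r6=(-1)&12=12
r6=12%6=0
r4=6-1=5
CMP r4, #0  (cmp 5,0)
BNE L1: taken
r6=0-5=-5
r6=(-5)&12=8
r6=8%6=2
r4=5-1=4
CMP r4, #0  (cmp 4,0)
BNE L1: taken
r6=2-5=-3
r6=(-3)&12=12
r6=12%6=0
r4=4-1=3
CMP r4, #0  (cmp 3,0)
BNE L1: taken
r6=0-5=-5
r6=(-5)&12=8
r6=8%6=2
r4=3-1=2
CMP r4, #0  (cmp 2,0)
BNE L1: taken
r6=2-5=-3
r6=(-3)&12=12
r6=12%6=0
r4=2-1=1
CMP r4, #0  (cmp 1,0)
BNE L1: taken
r6=0-5=-5
r6=(-5)&12=8
r6=8%6=2
r4=1-1=0
CMP r4, #0  (cmp 0,0)
BNE L1: not taken
halt.

2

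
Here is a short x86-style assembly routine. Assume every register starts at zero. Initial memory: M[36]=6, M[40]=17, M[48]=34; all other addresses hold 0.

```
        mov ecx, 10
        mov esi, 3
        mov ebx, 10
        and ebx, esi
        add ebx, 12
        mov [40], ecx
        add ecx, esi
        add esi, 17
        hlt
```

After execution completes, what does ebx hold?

14

mov ecx, 10 → ecx=10
mov esi, 3 → esi=3
mov ebx, 10 → ebx=10
and ebx, esi → ebx=10&3=2
add ebx, 12 → ebx=2+12=14
mov [40], ecx → M[40]=10
add ecx, esi → ecx=10+3=13
add esi, 17 → esi=3+17=20
halt.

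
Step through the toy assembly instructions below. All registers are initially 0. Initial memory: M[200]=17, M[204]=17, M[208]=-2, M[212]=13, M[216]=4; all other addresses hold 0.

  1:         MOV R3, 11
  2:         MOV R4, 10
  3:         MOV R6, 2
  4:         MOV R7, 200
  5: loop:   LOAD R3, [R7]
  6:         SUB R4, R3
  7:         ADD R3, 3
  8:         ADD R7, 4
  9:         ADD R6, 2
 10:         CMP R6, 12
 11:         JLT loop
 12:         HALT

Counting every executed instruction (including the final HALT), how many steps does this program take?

40

MOV R3, 11 → R3=11
MOV R4, 10 → R4=10
MOV R6, 2 → R6=2
MOV R7, 200 → R7=200
LOAD R3, [R7] → R3=M[200]=17
SUB R4, R3 → R4=10-17=-7
ADD R3, 3 → R3=17+3=20
ADD R7, 4 → R7=200+4=204
ADD R6, 2 → R6=2+2=4
CMP R6, 12  (cmp 4,12)
JLT loop: taken
LOAD R3, [R7] → R3=M[204]=17
SUB R4, R3 → R4=(-7)-17=-24
ADD R3, 3 → R3=17+3=20
ADD R7, 4 → R7=204+4=208
ADD R6, 2 → R6=4+2=6
CMP R6, 12  (cmp 6,12)
JLT loop: taken
LOAD R3, [R7] → R3=M[208]=-2
SUB R4, R3 → R4=(-24)-(-2)=-22
ADD R3, 3 → R3=(-2)+3=1
ADD R7, 4 → R7=208+4=212
ADD R6, 2 → R6=6+2=8
CMP R6, 12  (cmp 8,12)
JLT loop: taken
LOAD R3, [R7] → R3=M[212]=13
SUB R4, R3 → R4=(-22)-13=-35
ADD R3, 3 → R3=13+3=16
ADD R7, 4 → R7=212+4=216
ADD R6, 2 → R6=8+2=10
CMP R6, 12  (cmp 10,12)
JLT loop: taken
LOAD R3, [R7] → R3=M[216]=4
SUB R4, R3 → R4=(-35)-4=-39
ADD R3, 3 → R3=4+3=7
ADD R7, 4 → R7=216+4=220
ADD R6, 2 → R6=10+2=12
CMP R6, 12  (cmp 12,12)
JLT loop: not taken
halt.
Total executed instructions: 40.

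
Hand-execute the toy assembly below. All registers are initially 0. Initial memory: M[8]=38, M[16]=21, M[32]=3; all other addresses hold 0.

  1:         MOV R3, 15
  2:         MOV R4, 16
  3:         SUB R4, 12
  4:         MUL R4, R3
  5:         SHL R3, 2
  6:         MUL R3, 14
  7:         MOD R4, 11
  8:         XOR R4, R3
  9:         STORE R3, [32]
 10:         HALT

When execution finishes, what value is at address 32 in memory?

MOV R3, 15 → R3=15
MOV R4, 16 → R4=16
SUB R4, 12 → R4=16-12=4
MUL R4, R3 → R4=4*15=60
SHL R3, 2 → R3=15<<2=60
MUL R3, 14 → R3=60*14=840
MOD R4, 11 → R4=60%11=5
XOR R4, R3 → R4=5^840=845
STORE R3, [32] → M[32]=840
halt.

840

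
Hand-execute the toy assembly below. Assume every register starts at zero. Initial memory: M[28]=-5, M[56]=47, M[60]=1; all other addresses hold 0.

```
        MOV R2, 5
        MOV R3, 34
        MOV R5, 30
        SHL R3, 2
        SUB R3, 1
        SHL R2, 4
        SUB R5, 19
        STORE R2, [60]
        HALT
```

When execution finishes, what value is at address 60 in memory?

80

R2=5
R3=34
R5=30
R3=34<<2=136
R3=136-1=135
R2=5<<4=80
R5=30-19=11
STORE R2, [60] → M[60]=80
halt.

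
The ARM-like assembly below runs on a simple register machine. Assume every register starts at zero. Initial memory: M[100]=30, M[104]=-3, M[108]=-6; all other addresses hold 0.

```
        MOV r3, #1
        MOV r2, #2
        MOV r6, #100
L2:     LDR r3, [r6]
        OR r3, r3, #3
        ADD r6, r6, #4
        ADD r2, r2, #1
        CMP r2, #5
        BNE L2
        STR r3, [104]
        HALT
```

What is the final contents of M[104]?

-5

r3=1
r2=2
r6=100
r3=M[100]=30
r3=30|3=31
r6=100+4=104
r2=2+1=3
CMP r2, #5  (cmp 3,5)
BNE L2: taken
r3=M[104]=-3
r3=(-3)|3=-1
r6=104+4=108
r2=3+1=4
CMP r2, #5  (cmp 4,5)
BNE L2: taken
r3=M[108]=-6
r3=(-6)|3=-5
r6=108+4=112
r2=4+1=5
CMP r2, #5  (cmp 5,5)
BNE L2: not taken
STR r3, [104] → M[104]=-5
halt.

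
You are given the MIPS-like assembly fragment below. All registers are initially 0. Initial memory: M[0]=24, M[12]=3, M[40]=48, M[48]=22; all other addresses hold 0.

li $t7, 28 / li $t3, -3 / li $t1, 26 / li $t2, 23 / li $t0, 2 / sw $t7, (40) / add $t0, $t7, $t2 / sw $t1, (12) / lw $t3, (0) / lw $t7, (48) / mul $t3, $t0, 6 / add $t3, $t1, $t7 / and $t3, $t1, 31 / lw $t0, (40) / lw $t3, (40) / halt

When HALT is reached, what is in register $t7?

22

after li $t7, 28: $t7=28
after li $t3, -3: $t3=-3
after li $t1, 26: $t1=26
after li $t2, 23: $t2=23
after li $t0, 2: $t0=2
sw $t7, (40) → M[40]=28
after add $t0, $t7, $t2: $t0=28+23=51
sw $t1, (12) → M[12]=26
after lw $t3, (0): $t3=M[0]=24
after lw $t7, (48): $t7=M[48]=22
after mul $t3, $t0, 6: $t3=51*6=306
after add $t3, $t1, $t7: $t3=26+22=48
after and $t3, $t1, 31: $t3=26&31=26
after lw $t0, (40): $t0=M[40]=28
after lw $t3, (40): $t3=M[40]=28
halt.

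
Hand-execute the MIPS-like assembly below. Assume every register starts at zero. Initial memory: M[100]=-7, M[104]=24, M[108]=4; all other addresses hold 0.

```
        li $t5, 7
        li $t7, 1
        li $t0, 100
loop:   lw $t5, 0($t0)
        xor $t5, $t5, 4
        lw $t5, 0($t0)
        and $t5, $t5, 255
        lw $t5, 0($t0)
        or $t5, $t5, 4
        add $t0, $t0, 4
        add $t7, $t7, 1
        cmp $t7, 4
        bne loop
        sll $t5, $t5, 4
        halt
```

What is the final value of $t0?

$t5=7
$t7=1
$t0=100
$t5=M[100]=-7
$t5=(-7)^4=-3
$t5=M[100]=-7
$t5=(-7)&255=249
$t5=M[100]=-7
$t5=(-7)|4=-3
$t0=100+4=104
$t7=1+1=2
cmp $t7, 4  (cmp 2,4)
bne loop: taken
$t5=M[104]=24
$t5=24^4=28
$t5=M[104]=24
$t5=24&255=24
$t5=M[104]=24
$t5=24|4=28
$t0=104+4=108
$t7=2+1=3
cmp $t7, 4  (cmp 3,4)
bne loop: taken
$t5=M[108]=4
$t5=4^4=0
$t5=M[108]=4
$t5=4&255=4
$t5=M[108]=4
$t5=4|4=4
$t0=108+4=112
$t7=3+1=4
cmp $t7, 4  (cmp 4,4)
bne loop: not taken
$t5=4<<4=64
halt.

112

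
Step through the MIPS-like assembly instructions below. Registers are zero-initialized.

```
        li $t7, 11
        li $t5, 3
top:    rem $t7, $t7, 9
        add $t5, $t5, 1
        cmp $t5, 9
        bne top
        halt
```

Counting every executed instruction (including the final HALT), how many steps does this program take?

27

after li $t7, 11: $t7=11
after li $t5, 3: $t5=3
after rem $t7, $t7, 9: $t7=11%9=2
after add $t5, $t5, 1: $t5=3+1=4
cmp $t5, 9  (cmp 4,9)
bne top: taken
after rem $t7, $t7, 9: $t7=2%9=2
after add $t5, $t5, 1: $t5=4+1=5
cmp $t5, 9  (cmp 5,9)
bne top: taken
after rem $t7, $t7, 9: $t7=2%9=2
after add $t5, $t5, 1: $t5=5+1=6
cmp $t5, 9  (cmp 6,9)
bne top: taken
after rem $t7, $t7, 9: $t7=2%9=2
after add $t5, $t5, 1: $t5=6+1=7
cmp $t5, 9  (cmp 7,9)
bne top: taken
after rem $t7, $t7, 9: $t7=2%9=2
after add $t5, $t5, 1: $t5=7+1=8
cmp $t5, 9  (cmp 8,9)
bne top: taken
after rem $t7, $t7, 9: $t7=2%9=2
after add $t5, $t5, 1: $t5=8+1=9
cmp $t5, 9  (cmp 9,9)
bne top: not taken
halt.
Total executed instructions: 27.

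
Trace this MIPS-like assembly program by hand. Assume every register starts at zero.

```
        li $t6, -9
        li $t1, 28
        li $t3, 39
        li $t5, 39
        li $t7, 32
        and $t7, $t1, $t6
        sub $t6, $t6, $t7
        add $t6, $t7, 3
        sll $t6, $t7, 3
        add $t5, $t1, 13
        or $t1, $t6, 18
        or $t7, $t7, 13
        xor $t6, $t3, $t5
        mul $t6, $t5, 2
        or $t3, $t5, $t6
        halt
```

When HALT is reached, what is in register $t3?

123

after li $t6, -9: $t6=-9
after li $t1, 28: $t1=28
after li $t3, 39: $t3=39
after li $t5, 39: $t5=39
after li $t7, 32: $t7=32
after and $t7, $t1, $t6: $t7=28&(-9)=20
after sub $t6, $t6, $t7: $t6=(-9)-20=-29
after add $t6, $t7, 3: $t6=20+3=23
after sll $t6, $t7, 3: $t6=20<<3=160
after add $t5, $t1, 13: $t5=28+13=41
after or $t1, $t6, 18: $t1=160|18=178
after or $t7, $t7, 13: $t7=20|13=29
after xor $t6, $t3, $t5: $t6=39^41=14
after mul $t6, $t5, 2: $t6=41*2=82
after or $t3, $t5, $t6: $t3=41|82=123
halt.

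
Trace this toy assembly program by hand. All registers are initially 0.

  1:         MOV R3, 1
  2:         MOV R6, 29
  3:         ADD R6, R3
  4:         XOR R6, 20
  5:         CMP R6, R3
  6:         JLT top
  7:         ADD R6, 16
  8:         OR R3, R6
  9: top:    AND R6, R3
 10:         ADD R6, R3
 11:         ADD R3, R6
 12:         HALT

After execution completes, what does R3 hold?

R3=1
R6=29
R6=29+1=30
R6=30^20=10
CMP R6, R3  (cmp 10,1)
JLT top: not taken
R6=10+16=26
R3=1|26=27
R6=26&27=26
R6=26+27=53
R3=27+53=80
halt.

80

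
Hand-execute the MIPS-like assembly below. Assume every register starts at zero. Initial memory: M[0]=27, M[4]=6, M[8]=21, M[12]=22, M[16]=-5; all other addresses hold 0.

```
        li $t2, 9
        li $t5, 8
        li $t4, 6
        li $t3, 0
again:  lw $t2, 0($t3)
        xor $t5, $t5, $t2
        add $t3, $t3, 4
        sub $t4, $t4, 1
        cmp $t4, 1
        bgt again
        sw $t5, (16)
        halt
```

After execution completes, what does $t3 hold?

20

$t2=9
$t5=8
$t4=6
$t3=0
$t2=M[0]=27
$t5=8^27=19
$t3=0+4=4
$t4=6-1=5
cmp $t4, 1  (cmp 5,1)
bgt again: taken
$t2=M[4]=6
$t5=19^6=21
$t3=4+4=8
$t4=5-1=4
cmp $t4, 1  (cmp 4,1)
bgt again: taken
$t2=M[8]=21
$t5=21^21=0
$t3=8+4=12
$t4=4-1=3
cmp $t4, 1  (cmp 3,1)
bgt again: taken
$t2=M[12]=22
$t5=0^22=22
$t3=12+4=16
$t4=3-1=2
cmp $t4, 1  (cmp 2,1)
bgt again: taken
$t2=M[16]=-5
$t5=22^(-5)=-19
$t3=16+4=20
$t4=2-1=1
cmp $t4, 1  (cmp 1,1)
bgt again: not taken
sw $t5, (16) → M[16]=-19
halt.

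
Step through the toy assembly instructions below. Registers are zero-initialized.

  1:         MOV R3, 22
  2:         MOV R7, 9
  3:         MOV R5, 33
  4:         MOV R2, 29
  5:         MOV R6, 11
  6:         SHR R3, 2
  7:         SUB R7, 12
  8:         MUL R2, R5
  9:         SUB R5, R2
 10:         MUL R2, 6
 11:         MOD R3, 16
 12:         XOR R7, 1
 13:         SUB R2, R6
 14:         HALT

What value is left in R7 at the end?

MOV R3, 22 → R3=22
MOV R7, 9 → R7=9
MOV R5, 33 → R5=33
MOV R2, 29 → R2=29
MOV R6, 11 → R6=11
SHR R3, 2 → R3=22>>2=5
SUB R7, 12 → R7=9-12=-3
MUL R2, R5 → R2=29*33=957
SUB R5, R2 → R5=33-957=-924
MUL R2, 6 → R2=957*6=5742
MOD R3, 16 → R3=5%16=5
XOR R7, 1 → R7=(-3)^1=-4
SUB R2, R6 → R2=5742-11=5731
halt.

-4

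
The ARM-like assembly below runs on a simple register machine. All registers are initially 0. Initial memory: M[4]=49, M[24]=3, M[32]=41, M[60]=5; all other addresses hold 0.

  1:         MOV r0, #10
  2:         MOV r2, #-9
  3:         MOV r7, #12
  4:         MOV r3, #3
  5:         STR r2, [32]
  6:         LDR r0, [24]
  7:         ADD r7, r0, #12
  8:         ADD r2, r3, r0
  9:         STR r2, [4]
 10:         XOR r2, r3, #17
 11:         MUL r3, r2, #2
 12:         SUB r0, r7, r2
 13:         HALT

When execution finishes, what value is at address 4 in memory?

6

r0=10
r2=-9
r7=12
r3=3
STR r2, [32] → M[32]=-9
r0=M[24]=3
r7=3+12=15
r2=3+3=6
STR r2, [4] → M[4]=6
r2=3^17=18
r3=18*2=36
r0=15-18=-3
halt.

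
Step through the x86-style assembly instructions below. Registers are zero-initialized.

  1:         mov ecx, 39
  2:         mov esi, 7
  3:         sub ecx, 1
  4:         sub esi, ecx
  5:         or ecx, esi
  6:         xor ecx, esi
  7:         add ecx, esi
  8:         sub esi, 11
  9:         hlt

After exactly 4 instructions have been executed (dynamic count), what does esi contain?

ecx=39
esi=7
ecx=39-1=38
esi=7-38=-31
After step 4: esi = -31.

-31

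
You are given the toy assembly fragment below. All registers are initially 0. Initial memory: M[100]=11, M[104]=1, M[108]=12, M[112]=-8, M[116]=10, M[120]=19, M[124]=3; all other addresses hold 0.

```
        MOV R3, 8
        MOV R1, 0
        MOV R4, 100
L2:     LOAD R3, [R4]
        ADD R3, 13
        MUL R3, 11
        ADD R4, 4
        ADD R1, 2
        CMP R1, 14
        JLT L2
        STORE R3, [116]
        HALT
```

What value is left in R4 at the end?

R3=8
R1=0
R4=100
R3=M[100]=11
R3=11+13=24
R3=24*11=264
R4=100+4=104
R1=0+2=2
CMP R1, 14  (cmp 2,14)
JLT L2: taken
R3=M[104]=1
R3=1+13=14
R3=14*11=154
R4=104+4=108
R1=2+2=4
CMP R1, 14  (cmp 4,14)
JLT L2: taken
R3=M[108]=12
R3=12+13=25
R3=25*11=275
R4=108+4=112
R1=4+2=6
CMP R1, 14  (cmp 6,14)
JLT L2: taken
R3=M[112]=-8
R3=(-8)+13=5
R3=5*11=55
R4=112+4=116
R1=6+2=8
CMP R1, 14  (cmp 8,14)
JLT L2: taken
R3=M[116]=10
R3=10+13=23
R3=23*11=253
R4=116+4=120
R1=8+2=10
CMP R1, 14  (cmp 10,14)
JLT L2: taken
R3=M[120]=19
R3=19+13=32
R3=32*11=352
R4=120+4=124
R1=10+2=12
CMP R1, 14  (cmp 12,14)
JLT L2: taken
R3=M[124]=3
R3=3+13=16
R3=16*11=176
R4=124+4=128
R1=12+2=14
CMP R1, 14  (cmp 14,14)
JLT L2: not taken
STORE R3, [116] → M[116]=176
halt.

128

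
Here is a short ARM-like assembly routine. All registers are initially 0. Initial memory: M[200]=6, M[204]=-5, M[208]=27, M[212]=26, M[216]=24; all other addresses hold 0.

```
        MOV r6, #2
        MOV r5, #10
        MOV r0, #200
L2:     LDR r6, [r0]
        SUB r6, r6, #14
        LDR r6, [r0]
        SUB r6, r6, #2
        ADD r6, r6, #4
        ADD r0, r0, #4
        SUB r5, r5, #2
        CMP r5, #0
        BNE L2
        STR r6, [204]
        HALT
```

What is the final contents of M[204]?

26

r6=2
r5=10
r0=200
r6=M[200]=6
r6=6-14=-8
r6=M[200]=6
r6=6-2=4
r6=4+4=8
r0=200+4=204
r5=10-2=8
CMP r5, #0  (cmp 8,0)
BNE L2: taken
r6=M[204]=-5
r6=(-5)-14=-19
r6=M[204]=-5
r6=(-5)-2=-7
r6=(-7)+4=-3
r0=204+4=208
r5=8-2=6
CMP r5, #0  (cmp 6,0)
BNE L2: taken
r6=M[208]=27
r6=27-14=13
r6=M[208]=27
r6=27-2=25
r6=25+4=29
r0=208+4=212
r5=6-2=4
CMP r5, #0  (cmp 4,0)
BNE L2: taken
r6=M[212]=26
r6=26-14=12
r6=M[212]=26
r6=26-2=24
r6=24+4=28
r0=212+4=216
r5=4-2=2
CMP r5, #0  (cmp 2,0)
BNE L2: taken
r6=M[216]=24
r6=24-14=10
r6=M[216]=24
r6=24-2=22
r6=22+4=26
r0=216+4=220
r5=2-2=0
CMP r5, #0  (cmp 0,0)
BNE L2: not taken
STR r6, [204] → M[204]=26
halt.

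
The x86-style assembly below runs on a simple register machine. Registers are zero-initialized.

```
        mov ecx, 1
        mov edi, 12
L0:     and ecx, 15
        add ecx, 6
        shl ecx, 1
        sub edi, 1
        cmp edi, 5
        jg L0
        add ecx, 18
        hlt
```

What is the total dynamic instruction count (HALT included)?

46

mov ecx, 1 → ecx=1
mov edi, 12 → edi=12
and ecx, 15 → ecx=1&15=1
add ecx, 6 → ecx=1+6=7
shl ecx, 1 → ecx=7<<1=14
sub edi, 1 → edi=12-1=11
cmp edi, 5  (cmp 11,5)
jg L0: taken
and ecx, 15 → ecx=14&15=14
add ecx, 6 → ecx=14+6=20
shl ecx, 1 → ecx=20<<1=40
sub edi, 1 → edi=11-1=10
cmp edi, 5  (cmp 10,5)
jg L0: taken
and ecx, 15 → ecx=40&15=8
add ecx, 6 → ecx=8+6=14
shl ecx, 1 → ecx=14<<1=28
sub edi, 1 → edi=10-1=9
cmp edi, 5  (cmp 9,5)
jg L0: taken
and ecx, 15 → ecx=28&15=12
add ecx, 6 → ecx=12+6=18
shl ecx, 1 → ecx=18<<1=36
sub edi, 1 → edi=9-1=8
cmp edi, 5  (cmp 8,5)
jg L0: taken
and ecx, 15 → ecx=36&15=4
add ecx, 6 → ecx=4+6=10
shl ecx, 1 → ecx=10<<1=20
sub edi, 1 → edi=8-1=7
cmp edi, 5  (cmp 7,5)
jg L0: taken
and ecx, 15 → ecx=20&15=4
add ecx, 6 → ecx=4+6=10
shl ecx, 1 → ecx=10<<1=20
sub edi, 1 → edi=7-1=6
cmp edi, 5  (cmp 6,5)
jg L0: taken
and ecx, 15 → ecx=20&15=4
add ecx, 6 → ecx=4+6=10
shl ecx, 1 → ecx=10<<1=20
sub edi, 1 → edi=6-1=5
cmp edi, 5  (cmp 5,5)
jg L0: not taken
add ecx, 18 → ecx=20+18=38
halt.
Total executed instructions: 46.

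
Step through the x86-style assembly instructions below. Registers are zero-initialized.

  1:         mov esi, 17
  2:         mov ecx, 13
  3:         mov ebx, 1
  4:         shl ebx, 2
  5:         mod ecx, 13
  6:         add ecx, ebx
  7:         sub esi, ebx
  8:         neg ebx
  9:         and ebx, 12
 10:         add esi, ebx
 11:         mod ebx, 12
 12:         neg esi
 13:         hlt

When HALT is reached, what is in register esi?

-25

esi=17
ecx=13
ebx=1
ebx=1<<2=4
ecx=13%13=0
ecx=0+4=4
esi=17-4=13
ebx=-(4)=-4
ebx=(-4)&12=12
esi=13+12=25
ebx=12%12=0
esi=-(25)=-25
halt.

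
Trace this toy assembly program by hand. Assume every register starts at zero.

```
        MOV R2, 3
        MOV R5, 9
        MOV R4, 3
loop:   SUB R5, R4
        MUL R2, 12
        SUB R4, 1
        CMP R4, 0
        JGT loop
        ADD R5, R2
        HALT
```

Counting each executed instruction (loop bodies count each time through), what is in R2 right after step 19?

MOV R2, 3 → R2=3
MOV R5, 9 → R5=9
MOV R4, 3 → R4=3
SUB R5, R4 → R5=9-3=6
MUL R2, 12 → R2=3*12=36
SUB R4, 1 → R4=3-1=2
CMP R4, 0  (cmp 2,0)
JGT loop: taken
SUB R5, R4 → R5=6-2=4
MUL R2, 12 → R2=36*12=432
SUB R4, 1 → R4=2-1=1
CMP R4, 0  (cmp 1,0)
JGT loop: taken
SUB R5, R4 → R5=4-1=3
MUL R2, 12 → R2=432*12=5184
SUB R4, 1 → R4=1-1=0
CMP R4, 0  (cmp 0,0)
JGT loop: not taken
ADD R5, R2 → R5=3+5184=5187
After step 19: R2 = 5184.

5184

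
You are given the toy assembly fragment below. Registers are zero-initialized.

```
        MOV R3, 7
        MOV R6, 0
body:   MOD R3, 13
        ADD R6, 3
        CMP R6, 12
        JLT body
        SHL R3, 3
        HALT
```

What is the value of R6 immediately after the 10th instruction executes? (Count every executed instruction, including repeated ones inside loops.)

6

R3=7
R6=0
R3=7%13=7
R6=0+3=3
CMP R6, 12  (cmp 3,12)
JLT body: taken
R3=7%13=7
R6=3+3=6
CMP R6, 12  (cmp 6,12)
JLT body: taken
After step 10: R6 = 6.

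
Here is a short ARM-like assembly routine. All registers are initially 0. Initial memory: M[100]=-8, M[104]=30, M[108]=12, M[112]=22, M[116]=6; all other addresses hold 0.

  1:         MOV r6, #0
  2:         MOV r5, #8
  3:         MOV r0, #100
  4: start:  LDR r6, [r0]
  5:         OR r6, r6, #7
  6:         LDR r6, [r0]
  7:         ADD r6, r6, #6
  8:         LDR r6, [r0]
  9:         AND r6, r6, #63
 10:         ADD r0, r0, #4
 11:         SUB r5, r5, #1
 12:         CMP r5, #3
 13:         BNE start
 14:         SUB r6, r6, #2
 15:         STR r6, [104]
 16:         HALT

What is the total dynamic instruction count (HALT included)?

56

MOV r6, #0 → r6=0
MOV r5, #8 → r5=8
MOV r0, #100 → r0=100
LDR r6, [r0] → r6=M[100]=-8
OR r6, r6, #7 → r6=(-8)|7=-1
LDR r6, [r0] → r6=M[100]=-8
ADD r6, r6, #6 → r6=(-8)+6=-2
LDR r6, [r0] → r6=M[100]=-8
AND r6, r6, #63 → r6=(-8)&63=56
ADD r0, r0, #4 → r0=100+4=104
SUB r5, r5, #1 → r5=8-1=7
CMP r5, #3  (cmp 7,3)
BNE start: taken
LDR r6, [r0] → r6=M[104]=30
OR r6, r6, #7 → r6=30|7=31
LDR r6, [r0] → r6=M[104]=30
ADD r6, r6, #6 → r6=30+6=36
LDR r6, [r0] → r6=M[104]=30
AND r6, r6, #63 → r6=30&63=30
ADD r0, r0, #4 → r0=104+4=108
SUB r5, r5, #1 → r5=7-1=6
CMP r5, #3  (cmp 6,3)
BNE start: taken
LDR r6, [r0] → r6=M[108]=12
OR r6, r6, #7 → r6=12|7=15
LDR r6, [r0] → r6=M[108]=12
ADD r6, r6, #6 → r6=12+6=18
LDR r6, [r0] → r6=M[108]=12
AND r6, r6, #63 → r6=12&63=12
ADD r0, r0, #4 → r0=108+4=112
SUB r5, r5, #1 → r5=6-1=5
CMP r5, #3  (cmp 5,3)
BNE start: taken
LDR r6, [r0] → r6=M[112]=22
OR r6, r6, #7 → r6=22|7=23
LDR r6, [r0] → r6=M[112]=22
ADD r6, r6, #6 → r6=22+6=28
LDR r6, [r0] → r6=M[112]=22
AND r6, r6, #63 → r6=22&63=22
ADD r0, r0, #4 → r0=112+4=116
SUB r5, r5, #1 → r5=5-1=4
CMP r5, #3  (cmp 4,3)
BNE start: taken
LDR r6, [r0] → r6=M[116]=6
OR r6, r6, #7 → r6=6|7=7
LDR r6, [r0] → r6=M[116]=6
ADD r6, r6, #6 → r6=6+6=12
LDR r6, [r0] → r6=M[116]=6
AND r6, r6, #63 → r6=6&63=6
ADD r0, r0, #4 → r0=116+4=120
SUB r5, r5, #1 → r5=4-1=3
CMP r5, #3  (cmp 3,3)
BNE start: not taken
SUB r6, r6, #2 → r6=6-2=4
STR r6, [104] → M[104]=4
halt.
Total executed instructions: 56.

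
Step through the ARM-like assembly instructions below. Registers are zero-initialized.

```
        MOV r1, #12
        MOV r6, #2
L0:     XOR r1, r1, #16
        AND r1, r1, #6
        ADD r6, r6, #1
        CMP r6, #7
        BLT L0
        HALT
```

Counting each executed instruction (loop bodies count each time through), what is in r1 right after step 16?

4

after MOV r1, #12: r1=12
after MOV r6, #2: r6=2
after XOR r1, r1, #16: r1=12^16=28
after AND r1, r1, #6: r1=28&6=4
after ADD r6, r6, #1: r6=2+1=3
CMP r6, #7  (cmp 3,7)
BLT L0: taken
after XOR r1, r1, #16: r1=4^16=20
after AND r1, r1, #6: r1=20&6=4
after ADD r6, r6, #1: r6=3+1=4
CMP r6, #7  (cmp 4,7)
BLT L0: taken
after XOR r1, r1, #16: r1=4^16=20
after AND r1, r1, #6: r1=20&6=4
after ADD r6, r6, #1: r6=4+1=5
CMP r6, #7  (cmp 5,7)
After step 16: r1 = 4.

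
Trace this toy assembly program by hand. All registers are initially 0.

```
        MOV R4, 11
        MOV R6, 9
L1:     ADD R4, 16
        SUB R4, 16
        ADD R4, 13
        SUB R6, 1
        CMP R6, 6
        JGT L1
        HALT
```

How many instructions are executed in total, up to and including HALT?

R4=11
R6=9
R4=11+16=27
R4=27-16=11
R4=11+13=24
R6=9-1=8
CMP R6, 6  (cmp 8,6)
JGT L1: taken
R4=24+16=40
R4=40-16=24
R4=24+13=37
R6=8-1=7
CMP R6, 6  (cmp 7,6)
JGT L1: taken
R4=37+16=53
R4=53-16=37
R4=37+13=50
R6=7-1=6
CMP R6, 6  (cmp 6,6)
JGT L1: not taken
halt.
Total executed instructions: 21.

21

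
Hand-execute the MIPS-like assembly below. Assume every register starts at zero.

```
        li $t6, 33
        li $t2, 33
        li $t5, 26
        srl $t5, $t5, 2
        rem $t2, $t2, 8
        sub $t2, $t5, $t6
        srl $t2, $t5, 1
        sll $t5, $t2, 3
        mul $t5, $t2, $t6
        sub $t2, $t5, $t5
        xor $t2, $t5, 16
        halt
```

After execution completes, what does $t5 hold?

li $t6, 33 → $t6=33
li $t2, 33 → $t2=33
li $t5, 26 → $t5=26
srl $t5, $t5, 2 → $t5=26>>2=6
rem $t2, $t2, 8 → $t2=33%8=1
sub $t2, $t5, $t6 → $t2=6-33=-27
srl $t2, $t5, 1 → $t2=6>>1=3
sll $t5, $t2, 3 → $t5=3<<3=24
mul $t5, $t2, $t6 → $t5=3*33=99
sub $t2, $t5, $t5 → $t2=99-99=0
xor $t2, $t5, 16 → $t2=99^16=115
halt.

99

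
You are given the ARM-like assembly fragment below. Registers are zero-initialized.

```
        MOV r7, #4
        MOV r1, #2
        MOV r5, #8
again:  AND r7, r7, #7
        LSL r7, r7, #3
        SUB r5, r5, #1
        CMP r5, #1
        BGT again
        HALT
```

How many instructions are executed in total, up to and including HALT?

MOV r7, #4 → r7=4
MOV r1, #2 → r1=2
MOV r5, #8 → r5=8
AND r7, r7, #7 → r7=4&7=4
LSL r7, r7, #3 → r7=4<<3=32
SUB r5, r5, #1 → r5=8-1=7
CMP r5, #1  (cmp 7,1)
BGT again: taken
AND r7, r7, #7 → r7=32&7=0
LSL r7, r7, #3 → r7=0<<3=0
SUB r5, r5, #1 → r5=7-1=6
CMP r5, #1  (cmp 6,1)
BGT again: taken
AND r7, r7, #7 → r7=0&7=0
LSL r7, r7, #3 → r7=0<<3=0
SUB r5, r5, #1 → r5=6-1=5
CMP r5, #1  (cmp 5,1)
BGT again: taken
AND r7, r7, #7 → r7=0&7=0
LSL r7, r7, #3 → r7=0<<3=0
SUB r5, r5, #1 → r5=5-1=4
CMP r5, #1  (cmp 4,1)
BGT again: taken
AND r7, r7, #7 → r7=0&7=0
LSL r7, r7, #3 → r7=0<<3=0
SUB r5, r5, #1 → r5=4-1=3
CMP r5, #1  (cmp 3,1)
BGT again: taken
AND r7, r7, #7 → r7=0&7=0
LSL r7, r7, #3 → r7=0<<3=0
SUB r5, r5, #1 → r5=3-1=2
CMP r5, #1  (cmp 2,1)
BGT again: taken
AND r7, r7, #7 → r7=0&7=0
LSL r7, r7, #3 → r7=0<<3=0
SUB r5, r5, #1 → r5=2-1=1
CMP r5, #1  (cmp 1,1)
BGT again: not taken
halt.
Total executed instructions: 39.

39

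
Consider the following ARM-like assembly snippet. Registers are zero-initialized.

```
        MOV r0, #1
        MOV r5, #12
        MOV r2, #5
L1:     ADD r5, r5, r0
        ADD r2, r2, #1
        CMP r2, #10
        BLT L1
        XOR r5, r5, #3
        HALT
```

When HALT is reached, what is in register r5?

18

after MOV r0, #1: r0=1
after MOV r5, #12: r5=12
after MOV r2, #5: r2=5
after ADD r5, r5, r0: r5=12+1=13
after ADD r2, r2, #1: r2=5+1=6
CMP r2, #10  (cmp 6,10)
BLT L1: taken
after ADD r5, r5, r0: r5=13+1=14
after ADD r2, r2, #1: r2=6+1=7
CMP r2, #10  (cmp 7,10)
BLT L1: taken
after ADD r5, r5, r0: r5=14+1=15
after ADD r2, r2, #1: r2=7+1=8
CMP r2, #10  (cmp 8,10)
BLT L1: taken
after ADD r5, r5, r0: r5=15+1=16
after ADD r2, r2, #1: r2=8+1=9
CMP r2, #10  (cmp 9,10)
BLT L1: taken
after ADD r5, r5, r0: r5=16+1=17
after ADD r2, r2, #1: r2=9+1=10
CMP r2, #10  (cmp 10,10)
BLT L1: not taken
after XOR r5, r5, #3: r5=17^3=18
halt.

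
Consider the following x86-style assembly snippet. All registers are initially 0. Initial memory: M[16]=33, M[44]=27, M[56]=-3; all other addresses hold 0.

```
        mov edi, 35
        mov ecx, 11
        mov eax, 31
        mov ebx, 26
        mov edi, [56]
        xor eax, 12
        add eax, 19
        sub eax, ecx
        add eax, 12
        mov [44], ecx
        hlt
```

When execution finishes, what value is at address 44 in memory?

11

mov edi, 35 → edi=35
mov ecx, 11 → ecx=11
mov eax, 31 → eax=31
mov ebx, 26 → ebx=26
mov edi, [56] → edi=M[56]=-3
xor eax, 12 → eax=31^12=19
add eax, 19 → eax=19+19=38
sub eax, ecx → eax=38-11=27
add eax, 12 → eax=27+12=39
mov [44], ecx → M[44]=11
halt.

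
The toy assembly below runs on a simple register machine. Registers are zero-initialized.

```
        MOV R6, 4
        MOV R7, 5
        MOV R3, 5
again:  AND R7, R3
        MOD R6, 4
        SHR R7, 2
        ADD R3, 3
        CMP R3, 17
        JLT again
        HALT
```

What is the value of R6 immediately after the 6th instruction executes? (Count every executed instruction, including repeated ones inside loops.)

0

R6=4
R7=5
R3=5
R7=5&5=5
R6=4%4=0
R7=5>>2=1
After step 6: R6 = 0.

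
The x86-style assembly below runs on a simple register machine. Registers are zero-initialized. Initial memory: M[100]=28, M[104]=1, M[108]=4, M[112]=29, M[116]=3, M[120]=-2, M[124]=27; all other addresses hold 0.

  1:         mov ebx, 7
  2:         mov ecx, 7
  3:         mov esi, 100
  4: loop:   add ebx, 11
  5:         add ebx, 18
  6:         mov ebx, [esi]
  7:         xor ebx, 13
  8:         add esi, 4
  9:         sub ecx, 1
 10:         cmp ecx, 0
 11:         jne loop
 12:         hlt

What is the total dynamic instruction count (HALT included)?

after mov ebx, 7: ebx=7
after mov ecx, 7: ecx=7
after mov esi, 100: esi=100
after add ebx, 11: ebx=7+11=18
after add ebx, 18: ebx=18+18=36
after mov ebx, [esi]: ebx=M[100]=28
after xor ebx, 13: ebx=28^13=17
after add esi, 4: esi=100+4=104
after sub ecx, 1: ecx=7-1=6
cmp ecx, 0  (cmp 6,0)
jne loop: taken
after add ebx, 11: ebx=17+11=28
after add ebx, 18: ebx=28+18=46
after mov ebx, [esi]: ebx=M[104]=1
after xor ebx, 13: ebx=1^13=12
after add esi, 4: esi=104+4=108
after sub ecx, 1: ecx=6-1=5
cmp ecx, 0  (cmp 5,0)
jne loop: taken
after add ebx, 11: ebx=12+11=23
after add ebx, 18: ebx=23+18=41
after mov ebx, [esi]: ebx=M[108]=4
after xor ebx, 13: ebx=4^13=9
after add esi, 4: esi=108+4=112
after sub ecx, 1: ecx=5-1=4
cmp ecx, 0  (cmp 4,0)
jne loop: taken
after add ebx, 11: ebx=9+11=20
after add ebx, 18: ebx=20+18=38
after mov ebx, [esi]: ebx=M[112]=29
after xor ebx, 13: ebx=29^13=16
after add esi, 4: esi=112+4=116
after sub ecx, 1: ecx=4-1=3
cmp ecx, 0  (cmp 3,0)
jne loop: taken
after add ebx, 11: ebx=16+11=27
after add ebx, 18: ebx=27+18=45
after mov ebx, [esi]: ebx=M[116]=3
after xor ebx, 13: ebx=3^13=14
after add esi, 4: esi=116+4=120
after sub ecx, 1: ecx=3-1=2
cmp ecx, 0  (cmp 2,0)
jne loop: taken
after add ebx, 11: ebx=14+11=25
after add ebx, 18: ebx=25+18=43
after mov ebx, [esi]: ebx=M[120]=-2
after xor ebx, 13: ebx=(-2)^13=-13
after add esi, 4: esi=120+4=124
after sub ecx, 1: ecx=2-1=1
cmp ecx, 0  (cmp 1,0)
jne loop: taken
after add ebx, 11: ebx=(-13)+11=-2
after add ebx, 18: ebx=(-2)+18=16
after mov ebx, [esi]: ebx=M[124]=27
after xor ebx, 13: ebx=27^13=22
after add esi, 4: esi=124+4=128
after sub ecx, 1: ecx=1-1=0
cmp ecx, 0  (cmp 0,0)
jne loop: not taken
halt.
Total executed instructions: 60.

60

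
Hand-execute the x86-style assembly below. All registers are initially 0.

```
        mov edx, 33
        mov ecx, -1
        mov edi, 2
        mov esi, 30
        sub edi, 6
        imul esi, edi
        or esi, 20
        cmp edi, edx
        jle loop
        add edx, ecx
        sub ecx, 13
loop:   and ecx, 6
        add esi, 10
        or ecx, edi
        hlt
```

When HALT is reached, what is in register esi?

-90

edx=33
ecx=-1
edi=2
esi=30
edi=2-6=-4
esi=30*(-4)=-120
esi=(-120)|20=-100
cmp edi, edx  (cmp -4,33)
jle loop: taken
ecx=(-1)&6=6
esi=(-100)+10=-90
ecx=6|(-4)=-2
halt.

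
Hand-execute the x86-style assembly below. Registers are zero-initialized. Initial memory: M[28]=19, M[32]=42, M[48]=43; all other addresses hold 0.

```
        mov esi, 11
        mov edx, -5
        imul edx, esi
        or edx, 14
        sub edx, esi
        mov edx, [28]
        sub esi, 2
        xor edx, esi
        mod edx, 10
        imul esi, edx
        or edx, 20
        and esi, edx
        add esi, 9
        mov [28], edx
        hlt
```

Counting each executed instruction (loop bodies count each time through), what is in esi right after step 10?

54

esi=11
edx=-5
edx=(-5)*11=-55
edx=(-55)|14=-49
edx=(-49)-11=-60
edx=M[28]=19
esi=11-2=9
edx=19^9=26
edx=26%10=6
esi=9*6=54
After step 10: esi = 54.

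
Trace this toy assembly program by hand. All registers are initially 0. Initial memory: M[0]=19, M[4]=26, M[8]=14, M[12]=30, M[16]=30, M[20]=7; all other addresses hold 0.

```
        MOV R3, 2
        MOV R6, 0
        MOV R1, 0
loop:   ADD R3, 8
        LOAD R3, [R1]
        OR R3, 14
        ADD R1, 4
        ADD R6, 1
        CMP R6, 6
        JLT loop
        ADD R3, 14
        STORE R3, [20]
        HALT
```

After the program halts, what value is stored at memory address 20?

MOV R3, 2 → R3=2
MOV R6, 0 → R6=0
MOV R1, 0 → R1=0
ADD R3, 8 → R3=2+8=10
LOAD R3, [R1] → R3=M[0]=19
OR R3, 14 → R3=19|14=31
ADD R1, 4 → R1=0+4=4
ADD R6, 1 → R6=0+1=1
CMP R6, 6  (cmp 1,6)
JLT loop: taken
ADD R3, 8 → R3=31+8=39
LOAD R3, [R1] → R3=M[4]=26
OR R3, 14 → R3=26|14=30
ADD R1, 4 → R1=4+4=8
ADD R6, 1 → R6=1+1=2
CMP R6, 6  (cmp 2,6)
JLT loop: taken
ADD R3, 8 → R3=30+8=38
LOAD R3, [R1] → R3=M[8]=14
OR R3, 14 → R3=14|14=14
ADD R1, 4 → R1=8+4=12
ADD R6, 1 → R6=2+1=3
CMP R6, 6  (cmp 3,6)
JLT loop: taken
ADD R3, 8 → R3=14+8=22
LOAD R3, [R1] → R3=M[12]=30
OR R3, 14 → R3=30|14=30
ADD R1, 4 → R1=12+4=16
ADD R6, 1 → R6=3+1=4
CMP R6, 6  (cmp 4,6)
JLT loop: taken
ADD R3, 8 → R3=30+8=38
LOAD R3, [R1] → R3=M[16]=30
OR R3, 14 → R3=30|14=30
ADD R1, 4 → R1=16+4=20
ADD R6, 1 → R6=4+1=5
CMP R6, 6  (cmp 5,6)
JLT loop: taken
ADD R3, 8 → R3=30+8=38
LOAD R3, [R1] → R3=M[20]=7
OR R3, 14 → R3=7|14=15
ADD R1, 4 → R1=20+4=24
ADD R6, 1 → R6=5+1=6
CMP R6, 6  (cmp 6,6)
JLT loop: not taken
ADD R3, 14 → R3=15+14=29
STORE R3, [20] → M[20]=29
halt.

29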